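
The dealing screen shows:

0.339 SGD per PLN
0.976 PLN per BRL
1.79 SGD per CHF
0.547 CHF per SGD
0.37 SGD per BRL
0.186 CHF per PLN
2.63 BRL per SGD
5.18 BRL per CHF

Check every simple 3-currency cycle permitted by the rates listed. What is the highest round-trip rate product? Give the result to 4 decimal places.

1.0484

SGD→CHF→BRL→SGD: 0.547 × 5.18 × 0.37 = 1.04838
PLN→CHF→BRL→PLN: 0.186 × 5.18 × 0.976 = 0.94036
PLN→SGD→BRL→PLN: 0.339 × 2.63 × 0.976 = 0.87017
Maximum is SGD→CHF→BRL→SGD at 1.0484; arbitrage exists.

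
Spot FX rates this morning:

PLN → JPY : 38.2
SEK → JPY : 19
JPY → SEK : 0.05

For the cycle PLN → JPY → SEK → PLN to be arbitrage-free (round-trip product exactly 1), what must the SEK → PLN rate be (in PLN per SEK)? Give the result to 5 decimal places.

0.52356

Known legs of the cycle: 38.2 × 0.05 = 1.91
For no arbitrage the full-cycle product must be 1, so the missing rate is 1 / 1.91 ≈ 0.5235602.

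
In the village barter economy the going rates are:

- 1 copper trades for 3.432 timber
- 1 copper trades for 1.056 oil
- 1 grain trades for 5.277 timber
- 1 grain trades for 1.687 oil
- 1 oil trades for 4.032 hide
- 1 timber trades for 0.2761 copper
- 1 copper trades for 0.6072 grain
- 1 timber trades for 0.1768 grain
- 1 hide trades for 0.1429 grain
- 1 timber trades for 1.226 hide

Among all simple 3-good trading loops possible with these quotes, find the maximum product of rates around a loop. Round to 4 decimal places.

hide→grain→oil→hide: 0.1429 × 1.687 × 4.032 = 0.97200
hide→grain→timber→hide: 0.1429 × 5.277 × 1.226 = 0.92451
copper→grain→timber→copper: 0.6072 × 5.277 × 0.2761 = 0.88468
Maximum is hide→grain→oil→hide at 0.9720; no arbitrage — every cycle loses value.

0.9720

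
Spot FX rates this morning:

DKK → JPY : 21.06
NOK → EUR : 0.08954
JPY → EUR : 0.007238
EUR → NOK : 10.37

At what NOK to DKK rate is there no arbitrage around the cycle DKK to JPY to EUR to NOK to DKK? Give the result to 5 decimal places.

Known legs of the cycle: 21.06 × 0.007238 × 10.37 = 1.5807227436
For no arbitrage the full-cycle product must be 1, so the missing rate is 1 / 1.5807227436 ≈ 0.6326220.

0.63262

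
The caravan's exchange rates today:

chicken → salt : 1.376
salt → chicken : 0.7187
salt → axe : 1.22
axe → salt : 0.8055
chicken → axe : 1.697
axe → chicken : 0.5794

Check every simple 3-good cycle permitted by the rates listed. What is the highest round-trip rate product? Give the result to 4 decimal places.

0.9824

salt→chicken→axe→salt: 0.7187 × 1.697 × 0.8055 = 0.98242
salt→axe→chicken→salt: 1.22 × 0.5794 × 1.376 = 0.97265
Maximum is salt→chicken→axe→salt at 0.9824; no arbitrage — every cycle loses value.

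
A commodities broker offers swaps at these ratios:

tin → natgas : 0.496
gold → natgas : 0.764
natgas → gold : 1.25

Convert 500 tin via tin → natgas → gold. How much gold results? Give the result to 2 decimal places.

310.00

500 tin × 0.496 = 248 natgas
248 natgas × 1.25 = 310 gold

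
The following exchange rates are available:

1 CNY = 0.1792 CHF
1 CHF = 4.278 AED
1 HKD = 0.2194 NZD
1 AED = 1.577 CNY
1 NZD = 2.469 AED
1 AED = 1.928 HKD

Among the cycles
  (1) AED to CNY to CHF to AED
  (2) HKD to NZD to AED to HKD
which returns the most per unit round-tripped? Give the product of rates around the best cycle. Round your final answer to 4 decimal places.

(1) 1.577 × 0.1792 × 4.278 = 1.20896
(2) 0.2194 × 2.469 × 1.928 = 1.04439
Highest is cycle (1) at 1.2090 (>1, arbitrage).

1.2090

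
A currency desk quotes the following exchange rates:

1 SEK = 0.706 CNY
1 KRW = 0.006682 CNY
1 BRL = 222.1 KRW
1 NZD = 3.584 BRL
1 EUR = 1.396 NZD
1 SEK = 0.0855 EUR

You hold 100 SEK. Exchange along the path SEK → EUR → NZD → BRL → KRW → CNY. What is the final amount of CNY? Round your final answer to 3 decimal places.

100 SEK × 0.0855 = 8.55 EUR
8.55 EUR × 1.396 = 11.9358 NZD
11.9358 NZD × 3.584 = 42.7779072 BRL
42.7779072 BRL × 222.1 = 9500.97318912 KRW
9500.97318912 KRW × 0.006682 = 63.48550284969984 CNY

63.486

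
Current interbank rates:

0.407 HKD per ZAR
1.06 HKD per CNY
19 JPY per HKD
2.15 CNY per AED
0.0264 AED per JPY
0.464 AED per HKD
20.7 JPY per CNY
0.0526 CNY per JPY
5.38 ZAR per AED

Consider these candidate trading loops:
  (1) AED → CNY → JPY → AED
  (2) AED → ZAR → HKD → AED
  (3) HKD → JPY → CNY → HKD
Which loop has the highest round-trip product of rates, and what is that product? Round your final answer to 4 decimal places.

1.1749

(1) 2.15 × 20.7 × 0.0264 = 1.17493
(2) 5.38 × 0.407 × 0.464 = 1.01600
(3) 19 × 0.0526 × 1.06 = 1.05936
Highest is cycle (1) at 1.1749 (>1, arbitrage).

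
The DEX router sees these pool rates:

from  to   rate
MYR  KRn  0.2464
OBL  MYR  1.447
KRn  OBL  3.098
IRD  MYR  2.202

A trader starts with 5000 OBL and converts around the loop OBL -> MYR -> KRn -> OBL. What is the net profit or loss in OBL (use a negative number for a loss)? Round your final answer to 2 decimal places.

5000 OBL × 1.447 = 7235 MYR
7235 MYR × 0.2464 = 1782.704 KRn
1782.704 KRn × 3.098 = 5522.816992 OBL
Net change: 5522.816992 − 5000 = 522.816992 OBL

522.82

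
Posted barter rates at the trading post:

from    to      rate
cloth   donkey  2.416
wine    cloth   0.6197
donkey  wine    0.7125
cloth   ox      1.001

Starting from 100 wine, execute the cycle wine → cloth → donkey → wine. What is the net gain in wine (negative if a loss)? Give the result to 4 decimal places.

6.6752

100 wine × 0.6197 = 61.97 cloth
61.97 cloth × 2.416 = 149.71952 donkey
149.71952 donkey × 0.7125 = 106.675158 wine
Net change: 106.675158 − 100 = 6.675158 wine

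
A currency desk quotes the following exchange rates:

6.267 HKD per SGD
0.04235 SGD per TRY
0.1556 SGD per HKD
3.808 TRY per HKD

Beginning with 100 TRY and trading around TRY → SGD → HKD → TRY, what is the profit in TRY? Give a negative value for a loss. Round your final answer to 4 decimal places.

100 TRY × 0.04235 = 4.235 SGD
4.235 SGD × 6.267 = 26.540745 HKD
26.540745 HKD × 3.808 = 101.06715696 TRY
Net change: 101.06715696 − 100 = 1.06715696 TRY

1.0672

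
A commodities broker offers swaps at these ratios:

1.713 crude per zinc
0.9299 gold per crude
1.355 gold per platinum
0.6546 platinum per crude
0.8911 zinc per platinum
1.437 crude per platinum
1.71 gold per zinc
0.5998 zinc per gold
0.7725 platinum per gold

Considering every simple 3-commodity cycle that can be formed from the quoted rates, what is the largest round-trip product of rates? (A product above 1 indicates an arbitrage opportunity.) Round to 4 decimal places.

1.1771

zinc→gold→platinum→zinc: 1.71 × 0.7725 × 0.8911 = 1.17712
crude→gold→platinum→crude: 0.9299 × 0.7725 × 1.437 = 1.03227
zinc→crude→platinum→zinc: 1.713 × 0.6546 × 0.8911 = 0.99922
zinc→crude→gold→zinc: 1.713 × 0.9299 × 0.5998 = 0.95543
Maximum is zinc→gold→platinum→zinc at 1.1771; arbitrage exists.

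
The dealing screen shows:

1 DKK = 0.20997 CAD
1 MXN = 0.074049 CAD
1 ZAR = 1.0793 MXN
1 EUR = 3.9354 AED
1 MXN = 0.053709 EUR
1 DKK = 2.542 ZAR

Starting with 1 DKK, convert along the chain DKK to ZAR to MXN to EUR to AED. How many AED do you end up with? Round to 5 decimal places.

0.57990

1 DKK × 2.542 = 2.542 ZAR
2.542 ZAR × 1.0793 = 2.7435806 MXN
2.7435806 MXN × 0.053709 = 0.1473549704454 EUR
0.1473549704454 EUR × 3.9354 = 0.57990075069082716 AED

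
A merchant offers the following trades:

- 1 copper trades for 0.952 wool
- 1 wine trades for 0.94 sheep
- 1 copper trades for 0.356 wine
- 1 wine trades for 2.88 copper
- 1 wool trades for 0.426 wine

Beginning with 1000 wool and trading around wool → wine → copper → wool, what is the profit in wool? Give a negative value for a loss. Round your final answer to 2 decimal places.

1000 wool × 0.426 = 426 wine
426 wine × 2.88 = 1226.88 copper
1226.88 copper × 0.952 = 1167.98976 wool
Net change: 1167.98976 − 1000 = 167.98976 wool

167.99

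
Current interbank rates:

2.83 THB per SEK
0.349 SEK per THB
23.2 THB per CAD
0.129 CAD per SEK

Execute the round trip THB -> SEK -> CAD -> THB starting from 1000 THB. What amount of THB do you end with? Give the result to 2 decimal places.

1044.49

1000 THB × 0.349 = 349 SEK
349 SEK × 0.129 = 45.021 CAD
45.021 CAD × 23.2 = 1044.4872 THB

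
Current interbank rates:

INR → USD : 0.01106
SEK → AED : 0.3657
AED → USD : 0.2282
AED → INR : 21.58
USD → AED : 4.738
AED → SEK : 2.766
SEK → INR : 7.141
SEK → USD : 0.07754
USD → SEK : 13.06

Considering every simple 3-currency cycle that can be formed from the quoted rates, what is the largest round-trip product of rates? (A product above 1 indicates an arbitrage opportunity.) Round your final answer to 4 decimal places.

AED→INR→USD→AED: 21.58 × 0.01106 × 4.738 = 1.13084
AED→USD→SEK→AED: 0.2282 × 13.06 × 0.3657 = 1.08989
USD→SEK→INR→USD: 13.06 × 7.141 × 0.01106 = 1.03147
AED→SEK→USD→AED: 2.766 × 0.07754 × 4.738 = 1.01619
Maximum is AED→INR→USD→AED at 1.1308; arbitrage exists.

1.1308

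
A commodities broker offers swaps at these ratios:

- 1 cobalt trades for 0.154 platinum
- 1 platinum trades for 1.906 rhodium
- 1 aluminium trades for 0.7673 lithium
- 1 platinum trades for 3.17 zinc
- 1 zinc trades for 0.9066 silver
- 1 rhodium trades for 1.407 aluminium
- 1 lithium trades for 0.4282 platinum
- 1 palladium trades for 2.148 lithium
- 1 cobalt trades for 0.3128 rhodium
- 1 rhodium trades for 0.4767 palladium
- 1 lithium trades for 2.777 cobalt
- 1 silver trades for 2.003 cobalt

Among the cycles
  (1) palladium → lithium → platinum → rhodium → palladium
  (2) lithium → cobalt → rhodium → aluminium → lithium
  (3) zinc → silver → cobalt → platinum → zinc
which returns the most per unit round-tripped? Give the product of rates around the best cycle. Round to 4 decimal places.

0.9378

(1) 2.148 × 0.4282 × 1.906 × 0.4767 = 0.83570
(2) 2.777 × 0.3128 × 1.407 × 0.7673 = 0.93778
(3) 0.9066 × 2.003 × 0.154 × 3.17 = 0.88650
Highest is cycle (2) at 0.9378 (≤1, no arbitrage).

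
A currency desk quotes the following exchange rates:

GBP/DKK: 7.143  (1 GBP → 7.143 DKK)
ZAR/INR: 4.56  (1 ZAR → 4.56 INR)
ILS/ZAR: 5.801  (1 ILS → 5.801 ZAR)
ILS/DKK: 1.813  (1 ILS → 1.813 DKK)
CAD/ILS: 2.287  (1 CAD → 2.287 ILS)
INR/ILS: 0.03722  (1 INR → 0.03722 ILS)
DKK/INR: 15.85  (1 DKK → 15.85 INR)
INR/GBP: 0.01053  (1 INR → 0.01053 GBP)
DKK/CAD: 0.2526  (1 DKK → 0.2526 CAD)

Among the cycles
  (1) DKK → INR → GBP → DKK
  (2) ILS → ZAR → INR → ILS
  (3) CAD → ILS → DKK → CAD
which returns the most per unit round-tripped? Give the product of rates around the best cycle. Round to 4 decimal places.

1.1922

(1) 15.85 × 0.01053 × 7.143 = 1.19217
(2) 5.801 × 4.56 × 0.03722 = 0.98456
(3) 2.287 × 1.813 × 0.2526 = 1.04736
Highest is cycle (1) at 1.1922 (>1, arbitrage).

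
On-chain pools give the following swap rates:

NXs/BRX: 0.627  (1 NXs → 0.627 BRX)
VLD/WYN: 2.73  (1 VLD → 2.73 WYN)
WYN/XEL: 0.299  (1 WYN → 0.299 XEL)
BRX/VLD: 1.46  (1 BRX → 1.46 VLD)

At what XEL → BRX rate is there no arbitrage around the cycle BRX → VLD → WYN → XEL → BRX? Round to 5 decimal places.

0.83910

Known legs of the cycle: 1.46 × 2.73 × 0.299 = 1.1917542
For no arbitrage the full-cycle product must be 1, so the missing rate is 1 / 1.1917542 ≈ 0.8390992.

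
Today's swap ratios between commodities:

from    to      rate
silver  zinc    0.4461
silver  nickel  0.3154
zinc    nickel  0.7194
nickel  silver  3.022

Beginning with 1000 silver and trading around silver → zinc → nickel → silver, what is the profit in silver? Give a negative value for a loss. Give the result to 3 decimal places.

-30.167

1000 silver × 0.4461 = 446.1 zinc
446.1 zinc × 0.7194 = 320.92434 nickel
320.92434 nickel × 3.022 = 969.83335548 silver
Net change: 969.83335548 − 1000 = -30.16664452 silver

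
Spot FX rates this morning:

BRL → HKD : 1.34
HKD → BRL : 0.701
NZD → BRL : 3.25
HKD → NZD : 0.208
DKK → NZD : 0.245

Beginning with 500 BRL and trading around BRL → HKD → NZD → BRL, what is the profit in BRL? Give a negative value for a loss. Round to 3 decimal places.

-47.080

500 BRL × 1.34 = 670 HKD
670 HKD × 0.208 = 139.36 NZD
139.36 NZD × 3.25 = 452.92 BRL
Net change: 452.92 − 500 = -47.08 BRL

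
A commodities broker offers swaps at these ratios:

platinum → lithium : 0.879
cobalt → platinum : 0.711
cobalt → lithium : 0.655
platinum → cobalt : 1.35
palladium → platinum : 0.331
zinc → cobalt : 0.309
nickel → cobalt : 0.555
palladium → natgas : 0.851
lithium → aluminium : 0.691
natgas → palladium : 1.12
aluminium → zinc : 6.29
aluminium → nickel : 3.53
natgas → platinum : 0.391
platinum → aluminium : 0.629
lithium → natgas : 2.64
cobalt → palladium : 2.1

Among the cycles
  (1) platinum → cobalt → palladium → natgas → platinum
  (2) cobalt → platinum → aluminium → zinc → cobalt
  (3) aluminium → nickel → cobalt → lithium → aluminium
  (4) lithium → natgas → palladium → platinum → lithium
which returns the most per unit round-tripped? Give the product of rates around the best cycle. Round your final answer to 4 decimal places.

(1) 1.35 × 2.1 × 0.851 × 0.391 = 0.94332
(2) 0.711 × 0.629 × 6.29 × 0.309 = 0.86922
(3) 3.53 × 0.555 × 0.655 × 0.691 = 0.88672
(4) 2.64 × 1.12 × 0.331 × 0.879 = 0.86028
Highest is cycle (1) at 0.9433 (≤1, no arbitrage).

0.9433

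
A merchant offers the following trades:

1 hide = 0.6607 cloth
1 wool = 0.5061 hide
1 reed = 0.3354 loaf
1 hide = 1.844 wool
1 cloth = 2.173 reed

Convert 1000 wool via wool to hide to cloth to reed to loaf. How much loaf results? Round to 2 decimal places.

243.70

1000 wool × 0.5061 = 506.1 hide
506.1 hide × 0.6607 = 334.38027 cloth
334.38027 cloth × 2.173 = 726.60832671 reed
726.60832671 reed × 0.3354 = 243.704432778534 loaf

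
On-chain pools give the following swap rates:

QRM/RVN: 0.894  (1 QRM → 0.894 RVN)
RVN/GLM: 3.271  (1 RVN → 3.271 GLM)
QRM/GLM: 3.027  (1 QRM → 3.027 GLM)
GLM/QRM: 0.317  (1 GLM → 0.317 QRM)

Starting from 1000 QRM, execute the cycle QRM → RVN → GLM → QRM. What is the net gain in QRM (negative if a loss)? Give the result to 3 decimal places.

-73.005

1000 QRM × 0.894 = 894 RVN
894 RVN × 3.271 = 2924.274 GLM
2924.274 GLM × 0.317 = 926.994858 QRM
Net change: 926.994858 − 1000 = -73.005142 QRM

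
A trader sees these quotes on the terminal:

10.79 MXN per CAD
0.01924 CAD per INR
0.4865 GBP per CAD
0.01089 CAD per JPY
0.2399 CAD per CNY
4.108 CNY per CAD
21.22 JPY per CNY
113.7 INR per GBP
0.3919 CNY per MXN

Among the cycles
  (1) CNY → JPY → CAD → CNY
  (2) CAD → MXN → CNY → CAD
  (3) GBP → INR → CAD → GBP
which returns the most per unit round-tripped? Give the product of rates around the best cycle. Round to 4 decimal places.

1.0643

(1) 21.22 × 0.01089 × 4.108 = 0.94930
(2) 10.79 × 0.3919 × 0.2399 = 1.01444
(3) 113.7 × 0.01924 × 0.4865 = 1.06426
Highest is cycle (3) at 1.0643 (>1, arbitrage).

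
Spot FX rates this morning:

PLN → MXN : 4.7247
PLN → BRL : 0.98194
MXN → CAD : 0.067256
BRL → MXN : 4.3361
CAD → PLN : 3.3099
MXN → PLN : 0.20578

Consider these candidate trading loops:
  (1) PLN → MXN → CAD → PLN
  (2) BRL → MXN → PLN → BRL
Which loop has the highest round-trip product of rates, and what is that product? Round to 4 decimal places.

(1) 4.7247 × 0.067256 × 3.3099 = 1.05177
(2) 4.3361 × 0.20578 × 0.98194 = 0.87617
Highest is cycle (1) at 1.0518 (>1, arbitrage).

1.0518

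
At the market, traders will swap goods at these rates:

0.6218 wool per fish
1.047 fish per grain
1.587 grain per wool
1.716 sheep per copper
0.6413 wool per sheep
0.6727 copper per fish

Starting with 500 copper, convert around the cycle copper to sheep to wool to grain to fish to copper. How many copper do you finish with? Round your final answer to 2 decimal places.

500 copper × 1.716 = 858 sheep
858 sheep × 0.6413 = 550.2354 wool
550.2354 wool × 1.587 = 873.2235798 grain
873.2235798 grain × 1.047 = 914.2650880506 fish
914.2650880506 fish × 0.6727 = 615.02612473163862 copper

615.03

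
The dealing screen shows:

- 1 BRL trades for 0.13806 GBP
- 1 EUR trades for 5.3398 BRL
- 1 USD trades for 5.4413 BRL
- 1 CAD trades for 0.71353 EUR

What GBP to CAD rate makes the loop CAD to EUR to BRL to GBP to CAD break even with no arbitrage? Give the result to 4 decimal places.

Known legs of the cycle: 0.71353 × 5.3398 × 0.13806 = 0.52602344062164
For no arbitrage the full-cycle product must be 1, so the missing rate is 1 / 0.52602344062164 ≈ 1.901056.

1.9011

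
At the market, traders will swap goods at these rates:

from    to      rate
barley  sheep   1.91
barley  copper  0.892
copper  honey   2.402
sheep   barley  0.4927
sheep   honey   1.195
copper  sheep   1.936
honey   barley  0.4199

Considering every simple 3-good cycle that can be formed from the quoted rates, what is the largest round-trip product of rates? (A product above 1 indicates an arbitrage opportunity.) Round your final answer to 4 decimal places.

honey→barley→sheep→honey: 0.4199 × 1.91 × 1.195 = 0.95840
honey→barley→copper→honey: 0.4199 × 0.892 × 2.402 = 0.89967
copper→sheep→barley→copper: 1.936 × 0.4927 × 0.892 = 0.85085
Maximum is honey→barley→sheep→honey at 0.9584; no arbitrage — every cycle loses value.

0.9584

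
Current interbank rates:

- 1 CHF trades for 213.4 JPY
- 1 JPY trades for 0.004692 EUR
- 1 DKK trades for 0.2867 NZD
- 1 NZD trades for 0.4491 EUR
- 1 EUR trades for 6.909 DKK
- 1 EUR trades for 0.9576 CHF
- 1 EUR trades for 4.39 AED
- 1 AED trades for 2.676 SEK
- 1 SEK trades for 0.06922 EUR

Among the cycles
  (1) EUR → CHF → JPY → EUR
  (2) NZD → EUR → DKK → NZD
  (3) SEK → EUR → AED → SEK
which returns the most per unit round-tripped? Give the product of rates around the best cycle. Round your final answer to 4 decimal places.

(1) 0.9576 × 213.4 × 0.004692 = 0.95882
(2) 0.4491 × 6.909 × 0.2867 = 0.88958
(3) 0.06922 × 4.39 × 2.676 = 0.81317
Highest is cycle (1) at 0.9588 (≤1, no arbitrage).

0.9588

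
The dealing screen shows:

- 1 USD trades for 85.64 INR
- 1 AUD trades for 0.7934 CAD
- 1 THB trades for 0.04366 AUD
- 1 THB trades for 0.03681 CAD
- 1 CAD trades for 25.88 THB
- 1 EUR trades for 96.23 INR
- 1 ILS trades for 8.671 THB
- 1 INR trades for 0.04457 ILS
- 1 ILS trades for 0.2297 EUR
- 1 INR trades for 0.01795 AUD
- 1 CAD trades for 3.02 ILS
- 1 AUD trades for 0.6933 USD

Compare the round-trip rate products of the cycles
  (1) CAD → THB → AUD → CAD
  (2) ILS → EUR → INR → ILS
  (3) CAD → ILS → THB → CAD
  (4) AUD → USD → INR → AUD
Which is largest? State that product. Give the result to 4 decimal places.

1.0658

(1) 25.88 × 0.04366 × 0.7934 = 0.89648
(2) 0.2297 × 96.23 × 0.04457 = 0.98518
(3) 3.02 × 8.671 × 0.03681 = 0.96392
(4) 0.6933 × 85.64 × 0.01795 = 1.06577
Highest is cycle (4) at 1.0658 (>1, arbitrage).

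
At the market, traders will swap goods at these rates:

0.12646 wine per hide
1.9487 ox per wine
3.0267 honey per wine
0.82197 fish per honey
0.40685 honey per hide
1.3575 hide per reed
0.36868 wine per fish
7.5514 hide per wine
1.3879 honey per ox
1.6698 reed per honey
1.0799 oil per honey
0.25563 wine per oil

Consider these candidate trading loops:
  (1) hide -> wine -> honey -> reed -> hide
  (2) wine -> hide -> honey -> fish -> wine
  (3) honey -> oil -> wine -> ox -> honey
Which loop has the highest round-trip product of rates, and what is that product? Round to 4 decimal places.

(1) 0.12646 × 3.0267 × 1.6698 × 1.3575 = 0.86761
(2) 7.5514 × 0.40685 × 0.82197 × 0.36868 = 0.93104
(3) 1.0799 × 0.25563 × 1.9487 × 1.3879 = 0.74662
Highest is cycle (2) at 0.9310 (≤1, no arbitrage).

0.9310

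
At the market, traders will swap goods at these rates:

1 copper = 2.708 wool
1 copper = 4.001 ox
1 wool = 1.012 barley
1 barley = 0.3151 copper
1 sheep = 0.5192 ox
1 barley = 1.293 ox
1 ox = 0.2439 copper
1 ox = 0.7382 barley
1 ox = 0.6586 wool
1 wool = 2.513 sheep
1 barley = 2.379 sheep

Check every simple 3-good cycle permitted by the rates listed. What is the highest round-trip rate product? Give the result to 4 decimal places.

barley→copper→ox→barley: 0.3151 × 4.001 × 0.7382 = 0.93066
barley→sheep→ox→barley: 2.379 × 0.5192 × 0.7382 = 0.91181
barley→copper→wool→barley: 0.3151 × 2.708 × 1.012 = 0.86353
barley→ox→wool→barley: 1.293 × 0.6586 × 1.012 = 0.86179
ox→wool→sheep→ox: 0.6586 × 2.513 × 0.5192 = 0.85931
Maximum is barley→copper→ox→barley at 0.9307; no arbitrage — every cycle loses value.

0.9307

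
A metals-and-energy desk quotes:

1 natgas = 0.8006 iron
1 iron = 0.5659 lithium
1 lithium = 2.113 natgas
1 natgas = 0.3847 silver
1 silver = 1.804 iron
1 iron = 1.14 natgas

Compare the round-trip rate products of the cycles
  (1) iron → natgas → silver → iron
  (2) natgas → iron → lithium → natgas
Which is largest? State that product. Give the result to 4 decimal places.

0.9573

(1) 1.14 × 0.3847 × 1.804 = 0.79116
(2) 0.8006 × 0.5659 × 2.113 = 0.95731
Highest is cycle (2) at 0.9573 (≤1, no arbitrage).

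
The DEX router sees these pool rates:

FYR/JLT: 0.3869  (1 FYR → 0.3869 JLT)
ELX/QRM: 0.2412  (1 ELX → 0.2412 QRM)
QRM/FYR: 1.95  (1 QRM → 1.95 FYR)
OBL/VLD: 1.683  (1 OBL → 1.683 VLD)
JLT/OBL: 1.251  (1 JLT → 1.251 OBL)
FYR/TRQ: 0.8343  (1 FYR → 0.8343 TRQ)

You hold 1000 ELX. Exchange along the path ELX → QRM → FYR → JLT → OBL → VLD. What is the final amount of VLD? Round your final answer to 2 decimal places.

383.14

1000 ELX × 0.2412 = 241.2 QRM
241.2 QRM × 1.95 = 470.34 FYR
470.34 FYR × 0.3869 = 181.974546 JLT
181.974546 JLT × 1.251 = 227.650157046 OBL
227.650157046 OBL × 1.683 = 383.135214308418 VLD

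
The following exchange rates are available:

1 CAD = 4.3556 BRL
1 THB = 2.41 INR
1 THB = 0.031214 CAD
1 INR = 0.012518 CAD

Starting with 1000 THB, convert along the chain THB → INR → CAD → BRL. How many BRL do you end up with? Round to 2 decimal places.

1000 THB × 2.41 = 2410 INR
2410 INR × 0.012518 = 30.16838 CAD
30.16838 CAD × 4.3556 = 131.401395928 BRL

131.40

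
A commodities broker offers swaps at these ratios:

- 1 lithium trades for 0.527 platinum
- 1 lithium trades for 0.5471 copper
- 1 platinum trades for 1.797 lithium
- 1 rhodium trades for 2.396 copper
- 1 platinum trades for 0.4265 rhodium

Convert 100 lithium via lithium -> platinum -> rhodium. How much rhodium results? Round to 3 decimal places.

22.477

100 lithium × 0.527 = 52.7 platinum
52.7 platinum × 0.4265 = 22.47655 rhodium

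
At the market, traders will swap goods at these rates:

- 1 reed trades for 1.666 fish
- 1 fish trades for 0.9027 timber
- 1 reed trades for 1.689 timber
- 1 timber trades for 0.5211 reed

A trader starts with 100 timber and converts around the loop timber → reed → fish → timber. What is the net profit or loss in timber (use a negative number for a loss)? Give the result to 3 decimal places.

-21.632

100 timber × 0.5211 = 52.11 reed
52.11 reed × 1.666 = 86.81526 fish
86.81526 fish × 0.9027 = 78.368135202 timber
Net change: 78.368135202 − 100 = -21.631864798 timber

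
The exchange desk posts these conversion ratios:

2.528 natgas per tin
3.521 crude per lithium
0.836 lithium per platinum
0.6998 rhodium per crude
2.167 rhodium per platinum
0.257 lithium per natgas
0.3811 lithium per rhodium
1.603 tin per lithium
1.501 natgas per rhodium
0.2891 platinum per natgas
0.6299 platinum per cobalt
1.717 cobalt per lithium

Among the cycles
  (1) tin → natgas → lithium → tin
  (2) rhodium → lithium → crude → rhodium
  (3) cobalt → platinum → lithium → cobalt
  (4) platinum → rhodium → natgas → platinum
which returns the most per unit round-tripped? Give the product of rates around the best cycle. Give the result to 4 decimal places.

1.0415

(1) 2.528 × 0.257 × 1.603 = 1.04146
(2) 0.3811 × 3.521 × 0.6998 = 0.93903
(3) 0.6299 × 0.836 × 1.717 = 0.90417
(4) 2.167 × 1.501 × 0.2891 = 0.94035
Highest is cycle (1) at 1.0415 (>1, arbitrage).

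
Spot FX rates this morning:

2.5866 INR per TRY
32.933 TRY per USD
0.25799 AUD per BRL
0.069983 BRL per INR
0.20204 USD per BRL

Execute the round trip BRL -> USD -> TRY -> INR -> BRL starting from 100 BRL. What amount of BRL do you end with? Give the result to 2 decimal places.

100 BRL × 0.20204 = 20.204 USD
20.204 USD × 32.933 = 665.378332 TRY
665.378332 TRY × 2.5866 = 1721.0675935512 INR
1721.0675935512 INR × 0.069983 = 120.4454733994936296 BRL

120.45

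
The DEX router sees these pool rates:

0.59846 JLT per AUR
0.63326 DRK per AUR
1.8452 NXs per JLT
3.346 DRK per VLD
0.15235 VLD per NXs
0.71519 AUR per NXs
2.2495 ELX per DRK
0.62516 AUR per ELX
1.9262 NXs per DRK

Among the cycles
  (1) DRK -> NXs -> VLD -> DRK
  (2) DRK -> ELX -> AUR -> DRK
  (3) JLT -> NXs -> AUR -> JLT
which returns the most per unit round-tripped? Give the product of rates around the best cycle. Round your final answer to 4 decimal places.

(1) 1.9262 × 0.15235 × 3.346 = 0.98191
(2) 2.2495 × 0.62516 × 0.63326 = 0.89055
(3) 1.8452 × 0.71519 × 0.59846 = 0.78977
Highest is cycle (1) at 0.9819 (≤1, no arbitrage).

0.9819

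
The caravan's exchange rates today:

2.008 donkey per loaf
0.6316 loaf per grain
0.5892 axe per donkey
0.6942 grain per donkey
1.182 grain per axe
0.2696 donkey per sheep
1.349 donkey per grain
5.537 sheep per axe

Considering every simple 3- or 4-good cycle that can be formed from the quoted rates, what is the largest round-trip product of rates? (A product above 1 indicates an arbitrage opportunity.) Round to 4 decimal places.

axe→grain→donkey→axe: 1.182 × 1.349 × 0.5892 = 0.93949
axe→grain→loaf→donkey→axe: 1.182 × 0.6316 × 2.008 × 0.5892 = 0.88325
loaf→donkey→grain→loaf: 2.008 × 0.6942 × 0.6316 = 0.88042
axe→sheep→donkey→axe: 5.537 × 0.2696 × 0.5892 = 0.87954
Maximum is axe→grain→donkey→axe at 0.9395; no arbitrage — every cycle loses value.

0.9395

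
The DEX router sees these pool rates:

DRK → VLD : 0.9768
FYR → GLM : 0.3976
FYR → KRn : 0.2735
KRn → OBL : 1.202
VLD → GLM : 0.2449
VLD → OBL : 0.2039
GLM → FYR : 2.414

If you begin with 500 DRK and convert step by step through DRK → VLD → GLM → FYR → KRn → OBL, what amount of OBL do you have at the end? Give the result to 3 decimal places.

500 DRK × 0.9768 = 488.4 VLD
488.4 VLD × 0.2449 = 119.60916 GLM
119.60916 GLM × 2.414 = 288.73651224 FYR
288.73651224 FYR × 0.2735 = 78.96943609764 KRn
78.96943609764 KRn × 1.202 = 94.92126218936328 OBL

94.921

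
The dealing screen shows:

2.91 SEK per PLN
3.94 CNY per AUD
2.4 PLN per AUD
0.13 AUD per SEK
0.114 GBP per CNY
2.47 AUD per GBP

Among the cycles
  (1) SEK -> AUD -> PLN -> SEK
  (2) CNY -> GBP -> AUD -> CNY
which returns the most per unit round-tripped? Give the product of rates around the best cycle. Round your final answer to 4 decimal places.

1.1094

(1) 0.13 × 2.4 × 2.91 = 0.90792
(2) 0.114 × 2.47 × 3.94 = 1.10943
Highest is cycle (2) at 1.1094 (>1, arbitrage).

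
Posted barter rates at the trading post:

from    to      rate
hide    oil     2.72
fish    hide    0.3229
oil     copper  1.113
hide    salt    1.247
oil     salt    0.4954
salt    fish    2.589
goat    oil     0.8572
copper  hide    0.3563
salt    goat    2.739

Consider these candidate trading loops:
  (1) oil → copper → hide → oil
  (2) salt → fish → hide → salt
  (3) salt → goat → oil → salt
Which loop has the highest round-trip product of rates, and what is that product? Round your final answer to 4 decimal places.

1.1631

(1) 1.113 × 0.3563 × 2.72 = 1.07865
(2) 2.589 × 0.3229 × 1.247 = 1.04248
(3) 2.739 × 0.8572 × 0.4954 = 1.16314
Highest is cycle (3) at 1.1631 (>1, arbitrage).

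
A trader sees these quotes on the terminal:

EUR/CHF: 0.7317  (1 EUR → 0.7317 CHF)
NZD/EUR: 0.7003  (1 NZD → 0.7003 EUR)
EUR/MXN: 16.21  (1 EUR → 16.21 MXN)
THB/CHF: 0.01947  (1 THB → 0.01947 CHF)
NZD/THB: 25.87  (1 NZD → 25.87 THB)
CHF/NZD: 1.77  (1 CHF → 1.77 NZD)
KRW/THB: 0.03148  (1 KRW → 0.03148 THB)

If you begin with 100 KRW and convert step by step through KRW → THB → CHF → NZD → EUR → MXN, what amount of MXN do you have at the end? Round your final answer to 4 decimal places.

100 KRW × 0.03148 = 3.148 THB
3.148 THB × 0.01947 = 0.06129156 CHF
0.06129156 CHF × 1.77 = 0.1084860612 NZD
0.1084860612 NZD × 0.7003 = 0.07597278865836 EUR
0.07597278865836 EUR × 16.21 = 1.2315189041520156 MXN

1.2315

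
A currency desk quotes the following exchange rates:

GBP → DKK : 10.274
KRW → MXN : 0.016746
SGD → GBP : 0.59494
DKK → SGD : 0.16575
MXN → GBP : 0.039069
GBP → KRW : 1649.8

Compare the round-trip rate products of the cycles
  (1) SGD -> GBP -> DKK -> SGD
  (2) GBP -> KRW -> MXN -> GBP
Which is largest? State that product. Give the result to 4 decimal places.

1.0794

(1) 0.59494 × 10.274 × 0.16575 = 1.01313
(2) 1649.8 × 0.016746 × 0.039069 = 1.07938
Highest is cycle (2) at 1.0794 (>1, arbitrage).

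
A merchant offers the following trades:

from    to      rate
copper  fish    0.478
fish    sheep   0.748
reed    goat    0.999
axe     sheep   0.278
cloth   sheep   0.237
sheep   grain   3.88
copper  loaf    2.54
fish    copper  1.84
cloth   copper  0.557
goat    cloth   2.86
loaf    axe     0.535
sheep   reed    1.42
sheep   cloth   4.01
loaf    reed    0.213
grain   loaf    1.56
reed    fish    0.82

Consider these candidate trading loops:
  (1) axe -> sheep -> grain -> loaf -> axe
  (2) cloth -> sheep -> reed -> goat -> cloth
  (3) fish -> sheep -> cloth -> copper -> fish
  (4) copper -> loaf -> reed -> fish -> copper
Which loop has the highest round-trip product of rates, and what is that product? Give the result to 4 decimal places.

0.9615

(1) 0.278 × 3.88 × 1.56 × 0.535 = 0.90023
(2) 0.237 × 1.42 × 0.999 × 2.86 = 0.96154
(3) 0.748 × 4.01 × 0.557 × 0.478 = 0.79860
(4) 2.54 × 0.213 × 0.82 × 1.84 = 0.81629
Highest is cycle (2) at 0.9615 (≤1, no arbitrage).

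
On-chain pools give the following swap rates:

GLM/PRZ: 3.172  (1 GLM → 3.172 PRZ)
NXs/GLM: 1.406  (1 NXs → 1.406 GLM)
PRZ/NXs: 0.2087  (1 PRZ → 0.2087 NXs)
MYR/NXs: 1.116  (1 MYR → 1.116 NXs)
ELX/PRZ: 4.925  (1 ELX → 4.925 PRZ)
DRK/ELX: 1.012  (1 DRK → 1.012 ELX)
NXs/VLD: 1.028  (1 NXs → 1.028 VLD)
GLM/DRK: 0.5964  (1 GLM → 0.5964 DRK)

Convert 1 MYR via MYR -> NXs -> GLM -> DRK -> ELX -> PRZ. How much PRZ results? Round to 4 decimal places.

4.6642

1 MYR × 1.116 = 1.116 NXs
1.116 NXs × 1.406 = 1.569096 GLM
1.569096 GLM × 0.5964 = 0.9358088544 DRK
0.9358088544 DRK × 1.012 = 0.9470385606528 ELX
0.9470385606528 ELX × 4.925 = 4.66416491121504 PRZ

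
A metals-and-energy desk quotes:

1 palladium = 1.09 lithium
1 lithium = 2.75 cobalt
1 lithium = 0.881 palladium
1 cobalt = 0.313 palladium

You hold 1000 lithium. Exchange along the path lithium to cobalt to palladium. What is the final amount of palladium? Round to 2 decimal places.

860.75

1000 lithium × 2.75 = 2750 cobalt
2750 cobalt × 0.313 = 860.75 palladium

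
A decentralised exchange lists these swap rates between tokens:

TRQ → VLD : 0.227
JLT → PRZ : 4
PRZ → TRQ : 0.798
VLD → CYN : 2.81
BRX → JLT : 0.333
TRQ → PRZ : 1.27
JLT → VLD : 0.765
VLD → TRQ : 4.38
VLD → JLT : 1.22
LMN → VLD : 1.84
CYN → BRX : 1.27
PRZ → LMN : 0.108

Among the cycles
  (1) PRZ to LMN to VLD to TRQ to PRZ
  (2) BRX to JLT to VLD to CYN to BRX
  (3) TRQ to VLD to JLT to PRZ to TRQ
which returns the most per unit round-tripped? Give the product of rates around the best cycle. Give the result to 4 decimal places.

1.1054

(1) 0.108 × 1.84 × 4.38 × 1.27 = 1.10540
(2) 0.333 × 0.765 × 2.81 × 1.27 = 0.90911
(3) 0.227 × 1.22 × 4 × 0.798 = 0.88399
Highest is cycle (1) at 1.1054 (>1, arbitrage).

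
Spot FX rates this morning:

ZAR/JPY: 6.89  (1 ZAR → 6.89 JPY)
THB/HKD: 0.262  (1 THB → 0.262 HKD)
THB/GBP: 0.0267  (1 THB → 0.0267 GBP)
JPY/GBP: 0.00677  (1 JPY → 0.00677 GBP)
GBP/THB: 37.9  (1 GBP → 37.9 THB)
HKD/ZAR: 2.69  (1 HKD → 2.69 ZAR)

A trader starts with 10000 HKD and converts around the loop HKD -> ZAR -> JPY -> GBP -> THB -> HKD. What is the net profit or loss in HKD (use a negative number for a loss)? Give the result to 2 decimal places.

10000 HKD × 2.69 = 26900 ZAR
26900 ZAR × 6.89 = 185341 JPY
185341 JPY × 0.00677 = 1254.75857 GBP
1254.75857 GBP × 37.9 = 47555.349803 THB
47555.349803 THB × 0.262 = 12459.501648386 HKD
Net change: 12459.501648386 − 10000 = 2459.501648386 HKD

2459.50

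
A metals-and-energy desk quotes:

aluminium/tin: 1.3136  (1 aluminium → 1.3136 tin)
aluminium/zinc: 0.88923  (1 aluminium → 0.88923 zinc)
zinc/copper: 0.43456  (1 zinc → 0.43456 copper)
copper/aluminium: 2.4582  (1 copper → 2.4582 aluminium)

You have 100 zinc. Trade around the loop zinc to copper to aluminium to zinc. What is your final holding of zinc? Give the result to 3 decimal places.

94.991

100 zinc × 0.43456 = 43.456 copper
43.456 copper × 2.4582 = 106.8235392 aluminium
106.8235392 aluminium × 0.88923 = 94.990695762816 zinc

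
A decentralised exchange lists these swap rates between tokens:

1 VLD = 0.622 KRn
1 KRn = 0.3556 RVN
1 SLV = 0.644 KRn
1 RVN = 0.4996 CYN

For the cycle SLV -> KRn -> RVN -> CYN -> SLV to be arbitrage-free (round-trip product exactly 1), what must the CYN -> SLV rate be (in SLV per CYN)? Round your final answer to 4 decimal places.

8.7404

Known legs of the cycle: 0.644 × 0.3556 × 0.4996 = 0.11441159744
For no arbitrage the full-cycle product must be 1, so the missing rate is 1 / 0.11441159744 ≈ 8.740373.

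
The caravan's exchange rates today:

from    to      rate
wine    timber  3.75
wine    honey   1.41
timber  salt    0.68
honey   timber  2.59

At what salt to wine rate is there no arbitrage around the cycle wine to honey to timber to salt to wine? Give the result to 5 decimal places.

Known legs of the cycle: 1.41 × 2.59 × 0.68 = 2.483292
For no arbitrage the full-cycle product must be 1, so the missing rate is 1 / 2.483292 ≈ 0.4026913.

0.40269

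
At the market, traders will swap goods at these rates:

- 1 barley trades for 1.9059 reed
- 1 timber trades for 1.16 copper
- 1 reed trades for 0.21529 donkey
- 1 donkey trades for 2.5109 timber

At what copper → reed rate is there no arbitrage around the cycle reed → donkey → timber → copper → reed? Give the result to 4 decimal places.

1.5947

Known legs of the cycle: 0.21529 × 2.5109 × 1.16 = 0.62706312676
For no arbitrage the full-cycle product must be 1, so the missing rate is 1 / 0.62706312676 ≈ 1.594736.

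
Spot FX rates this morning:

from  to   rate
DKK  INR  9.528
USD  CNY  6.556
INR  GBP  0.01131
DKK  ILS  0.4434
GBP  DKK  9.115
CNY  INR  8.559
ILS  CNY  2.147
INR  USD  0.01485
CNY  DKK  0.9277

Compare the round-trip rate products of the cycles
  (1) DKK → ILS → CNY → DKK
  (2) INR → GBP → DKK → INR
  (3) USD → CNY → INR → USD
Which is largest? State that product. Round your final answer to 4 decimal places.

0.9822

(1) 0.4434 × 2.147 × 0.9277 = 0.88315
(2) 0.01131 × 9.115 × 9.528 = 0.98225
(3) 6.556 × 8.559 × 0.01485 = 0.83328
Highest is cycle (2) at 0.9822 (≤1, no arbitrage).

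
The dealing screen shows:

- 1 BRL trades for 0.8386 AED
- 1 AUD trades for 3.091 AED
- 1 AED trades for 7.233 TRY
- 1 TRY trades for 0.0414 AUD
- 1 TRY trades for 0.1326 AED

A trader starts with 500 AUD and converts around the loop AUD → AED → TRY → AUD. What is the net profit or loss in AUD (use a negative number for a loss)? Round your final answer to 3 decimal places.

500 AUD × 3.091 = 1545.5 AED
1545.5 AED × 7.233 = 11178.6015 TRY
11178.6015 TRY × 0.0414 = 462.7941021 AUD
Net change: 462.7941021 − 500 = -37.2058979 AUD

-37.206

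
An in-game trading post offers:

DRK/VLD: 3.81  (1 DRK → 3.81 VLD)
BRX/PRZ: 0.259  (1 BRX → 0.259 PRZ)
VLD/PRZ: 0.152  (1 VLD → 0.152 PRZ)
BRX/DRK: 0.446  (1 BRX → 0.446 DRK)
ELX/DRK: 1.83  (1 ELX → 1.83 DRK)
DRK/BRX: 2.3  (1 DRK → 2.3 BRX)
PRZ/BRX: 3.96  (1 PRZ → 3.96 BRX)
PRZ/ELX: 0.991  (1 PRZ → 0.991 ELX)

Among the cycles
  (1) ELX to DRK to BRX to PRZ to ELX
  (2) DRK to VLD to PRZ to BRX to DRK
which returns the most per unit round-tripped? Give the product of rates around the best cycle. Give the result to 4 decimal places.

1.0803

(1) 1.83 × 2.3 × 0.259 × 0.991 = 1.08032
(2) 3.81 × 0.152 × 3.96 × 0.446 = 1.02282
Highest is cycle (1) at 1.0803 (>1, arbitrage).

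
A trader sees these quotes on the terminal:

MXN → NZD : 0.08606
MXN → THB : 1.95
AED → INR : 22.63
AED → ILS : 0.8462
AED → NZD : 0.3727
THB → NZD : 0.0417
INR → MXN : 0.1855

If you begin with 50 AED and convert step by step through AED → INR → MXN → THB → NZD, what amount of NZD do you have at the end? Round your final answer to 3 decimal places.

50 AED × 22.63 = 1131.5 INR
1131.5 INR × 0.1855 = 209.89325 MXN
209.89325 MXN × 1.95 = 409.2918375 THB
409.2918375 THB × 0.0417 = 17.06746962375 NZD

17.067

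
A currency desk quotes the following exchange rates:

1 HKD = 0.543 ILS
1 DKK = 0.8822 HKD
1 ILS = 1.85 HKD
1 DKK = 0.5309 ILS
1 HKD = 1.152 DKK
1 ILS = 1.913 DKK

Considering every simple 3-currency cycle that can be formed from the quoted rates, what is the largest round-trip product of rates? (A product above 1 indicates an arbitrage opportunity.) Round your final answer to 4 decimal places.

1.1315

ILS→HKD→DKK→ILS: 1.85 × 1.152 × 0.5309 = 1.13145
ILS→DKK→HKD→ILS: 1.913 × 0.8822 × 0.543 = 0.91639
Maximum is ILS→HKD→DKK→ILS at 1.1315; arbitrage exists.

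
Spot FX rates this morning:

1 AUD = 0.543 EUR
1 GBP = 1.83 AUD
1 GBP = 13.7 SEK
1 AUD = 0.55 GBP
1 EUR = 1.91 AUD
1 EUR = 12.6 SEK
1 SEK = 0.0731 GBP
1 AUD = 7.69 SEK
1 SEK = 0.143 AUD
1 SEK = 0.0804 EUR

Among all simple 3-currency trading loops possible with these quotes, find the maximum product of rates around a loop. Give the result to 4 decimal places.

EUR→AUD→SEK→EUR: 1.91 × 7.69 × 0.0804 = 1.18091
SEK→AUD→GBP→SEK: 0.143 × 0.55 × 13.7 = 1.07751
SEK→GBP→AUD→SEK: 0.0731 × 1.83 × 7.69 = 1.02871
EUR→SEK→AUD→EUR: 12.6 × 0.143 × 0.543 = 0.97838
Maximum is EUR→AUD→SEK→EUR at 1.1809; arbitrage exists.

1.1809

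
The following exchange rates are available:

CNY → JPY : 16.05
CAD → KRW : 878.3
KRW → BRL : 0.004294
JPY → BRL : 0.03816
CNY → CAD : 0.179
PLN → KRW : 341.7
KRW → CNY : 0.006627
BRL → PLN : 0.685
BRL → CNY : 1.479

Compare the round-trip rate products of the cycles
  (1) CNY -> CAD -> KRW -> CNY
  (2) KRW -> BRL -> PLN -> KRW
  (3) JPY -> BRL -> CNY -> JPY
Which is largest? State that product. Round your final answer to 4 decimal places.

1.0419

(1) 0.179 × 878.3 × 0.006627 = 1.04187
(2) 0.004294 × 0.685 × 341.7 = 1.00507
(3) 0.03816 × 1.479 × 16.05 = 0.90584
Highest is cycle (1) at 1.0419 (>1, arbitrage).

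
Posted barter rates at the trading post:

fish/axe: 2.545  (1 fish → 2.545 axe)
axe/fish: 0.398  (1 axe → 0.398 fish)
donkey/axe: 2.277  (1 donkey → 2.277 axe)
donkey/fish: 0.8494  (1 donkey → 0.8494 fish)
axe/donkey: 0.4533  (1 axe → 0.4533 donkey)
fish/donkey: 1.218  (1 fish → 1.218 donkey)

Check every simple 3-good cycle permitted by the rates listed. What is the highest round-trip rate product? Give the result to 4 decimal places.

1.1038

axe→fish→donkey→axe: 0.398 × 1.218 × 2.277 = 1.10381
axe→donkey→fish→axe: 0.4533 × 0.8494 × 2.545 = 0.97991
Maximum is axe→fish→donkey→axe at 1.1038; arbitrage exists.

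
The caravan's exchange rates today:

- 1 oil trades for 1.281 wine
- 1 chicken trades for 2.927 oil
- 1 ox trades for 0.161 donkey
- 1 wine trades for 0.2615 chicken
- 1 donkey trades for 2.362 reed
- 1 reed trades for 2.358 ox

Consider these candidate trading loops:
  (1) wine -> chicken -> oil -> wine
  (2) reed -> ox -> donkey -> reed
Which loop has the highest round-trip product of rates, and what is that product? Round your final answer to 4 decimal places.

0.9805

(1) 0.2615 × 2.927 × 1.281 = 0.98049
(2) 2.358 × 0.161 × 2.362 = 0.89670
Highest is cycle (1) at 0.9805 (≤1, no arbitrage).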